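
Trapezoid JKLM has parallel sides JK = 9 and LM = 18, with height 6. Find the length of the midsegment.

The midsegment (median) of a trapezoid connects the midpoints of the non-parallel sides.
Its length is the average of the two bases: (9 + 18) / 2 = 27/2.

27/2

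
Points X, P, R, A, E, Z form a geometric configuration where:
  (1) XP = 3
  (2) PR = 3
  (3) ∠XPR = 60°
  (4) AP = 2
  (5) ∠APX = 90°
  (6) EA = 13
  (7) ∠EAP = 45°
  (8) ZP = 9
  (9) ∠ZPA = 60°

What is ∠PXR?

Step 1: By the law of cosines on triangle XPR: XR² = 3² + 3² − 2·3·3·cos(60°) = 9, so XR = 3.
Step 2: By the inverse law of cosines on triangle PXR: cos(∠PXR) = (3² + 3² − 3²) / (2·3·3) = 9/18 = 0.5, so ∠PXR = 60°.

Therefore, the measure of angle ∠PXR = 60°.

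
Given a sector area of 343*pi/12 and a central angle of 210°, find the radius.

r² = 360 × 343*pi/12 / (π × 210) = 49, so r = 7.

7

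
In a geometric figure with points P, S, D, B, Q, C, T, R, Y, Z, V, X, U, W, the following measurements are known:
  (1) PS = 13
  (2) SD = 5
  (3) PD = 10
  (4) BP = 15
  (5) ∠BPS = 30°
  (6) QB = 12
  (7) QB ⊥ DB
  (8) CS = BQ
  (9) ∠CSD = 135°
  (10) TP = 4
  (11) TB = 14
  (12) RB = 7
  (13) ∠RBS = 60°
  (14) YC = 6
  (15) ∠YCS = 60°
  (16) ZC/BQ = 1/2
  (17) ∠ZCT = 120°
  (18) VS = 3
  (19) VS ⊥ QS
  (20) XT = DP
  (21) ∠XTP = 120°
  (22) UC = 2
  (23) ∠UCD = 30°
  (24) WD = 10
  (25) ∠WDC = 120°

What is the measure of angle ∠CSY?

From the given relations: CS = BQ = 12.
Step 1: By the law of cosines on triangle SCY: SY² = 12² + 6² − 2·12·6·cos(60°) = 108, so SY = 6·√3.
Step 2: By the inverse law of cosines on triangle CSY: cos(∠CSY) = (12² + (6·√3)² − 6²) / (2·12·6·√3) = 216/249.42 = 0.866, so ∠CSY = 30°.

Therefore, the measure of angle ∠CSY = 30°.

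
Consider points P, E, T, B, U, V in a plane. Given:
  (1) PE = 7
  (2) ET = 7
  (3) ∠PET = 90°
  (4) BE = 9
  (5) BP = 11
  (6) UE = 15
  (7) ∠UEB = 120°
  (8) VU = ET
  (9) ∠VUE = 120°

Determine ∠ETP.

Step 1: By the law of cosines on triangle TEP: TP² = 7² + 7² − 2·7·7·cos(90°) = 98, so TP = 7·√2.
Step 2: By the inverse law of cosines on triangle ETP: cos(∠ETP) = (7² + (7·√2)² − 7²) / (2·7·7·√2) = 98/138.59 = 0.7071, so ∠ETP = 45°.

Therefore, the measure of angle ∠ETP = 45°.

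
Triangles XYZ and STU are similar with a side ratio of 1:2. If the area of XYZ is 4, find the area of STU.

Area ratio = (1/2)^2 = 1/4. Area of STU = 4 * 4/1 = 16.

16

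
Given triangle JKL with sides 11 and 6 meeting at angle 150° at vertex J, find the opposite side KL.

By the law of cosines: KL^2 = JK^2 + JL^2 - 2*JK*JL*cos(J)
KL^2 = 11^2 + 6^2 - 2*11*6*cos(150°)
KL^2 = 121 + 36 - 132*(-sqrt(3)/2)
KL^2 = 66*sqrt(3) + 157
KL = sqrt(66*sqrt(3) + 157)

sqrt(66*sqrt(3) + 157)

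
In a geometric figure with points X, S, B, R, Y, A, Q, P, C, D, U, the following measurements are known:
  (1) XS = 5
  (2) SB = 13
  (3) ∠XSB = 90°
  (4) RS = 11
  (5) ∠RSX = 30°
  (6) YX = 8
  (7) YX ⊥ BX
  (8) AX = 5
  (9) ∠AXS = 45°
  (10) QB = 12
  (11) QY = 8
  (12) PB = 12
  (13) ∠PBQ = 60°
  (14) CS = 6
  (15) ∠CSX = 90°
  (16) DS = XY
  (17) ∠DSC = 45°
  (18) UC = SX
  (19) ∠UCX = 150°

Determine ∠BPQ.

Step 1: By the law of cosines on triangle PBQ: PQ² = 12² + 12² − 2·12·12·cos(60°) = 144, so PQ = 12.
Step 2: By the inverse law of cosines on triangle BPQ: cos(∠BPQ) = (12² + 12² − 12²) / (2·12·12) = 144/288 = 0.5, so ∠BPQ = 60°.

Therefore, the measure of angle ∠BPQ = 60°.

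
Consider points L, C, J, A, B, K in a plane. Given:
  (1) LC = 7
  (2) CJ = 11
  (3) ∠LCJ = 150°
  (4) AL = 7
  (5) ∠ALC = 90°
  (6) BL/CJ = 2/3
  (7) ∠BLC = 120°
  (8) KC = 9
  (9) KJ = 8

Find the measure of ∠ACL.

Step 1: By the law of cosines on triangle CLA: CA² = 7² + 7² − 2·7·7·cos(90°) = 98, so CA = 7·√2.
Step 2: By the inverse law of cosines on triangle ACL: cos(∠ACL) = ((7·√2)² + 7² − 7²) / (2·7·√2·7) = 98/138.59 = 0.7071, so ∠ACL = 45°.

Therefore, the measure of angle ∠ACL = 45°.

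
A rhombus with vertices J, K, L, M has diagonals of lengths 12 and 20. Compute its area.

Area = (12 * 20) / 2 = 240 / 2 = 120

120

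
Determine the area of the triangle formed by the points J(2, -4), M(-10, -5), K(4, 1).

Using the Shoelace formula for a triangle:
Area = (1/2)|x0(y1 - y2) + x1(y2 - y0) + x2(y0 - y1)|
Area = (1/2)|2(-5 - 1) + -10(1 - -4) + 4(-4 - -5)|
Area = (1/2)|-12 + -50 + 4|
Area = (1/2)|-58|
Area = (1/2)(58)
Area = 29

29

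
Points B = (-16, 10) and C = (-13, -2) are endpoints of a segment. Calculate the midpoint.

M = ((x₁ + x₂)/2, (y₁ + y₂)/2)
= ((-16 + -13)/2, (10 + -2)/2)
= (-29/2, 8/2) = (-29/2, 4)

(-29/2, 4)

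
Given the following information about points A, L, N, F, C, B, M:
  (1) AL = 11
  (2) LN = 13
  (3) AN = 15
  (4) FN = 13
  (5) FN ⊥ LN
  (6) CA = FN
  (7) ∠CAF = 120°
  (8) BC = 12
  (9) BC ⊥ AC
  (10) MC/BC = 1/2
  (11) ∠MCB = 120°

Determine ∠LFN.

Step 1: By the law of cosines on triangle FNL: FL² = 13² + 13² − 2·13·13·cos(90°) = 338, so FL = 13·√2.
Step 2: By the inverse law of cosines on triangle LFN: cos(∠LFN) = ((13·√2)² + 13² − 13²) / (2·13·√2·13) = 338/478 = 0.7071, so ∠LFN = 45°.

Therefore, the measure of angle ∠LFN = 45°.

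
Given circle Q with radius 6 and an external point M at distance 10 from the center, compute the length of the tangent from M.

Let T be the point of tangency. Then QT ⊥ MT (radius ⊥ tangent).
In right triangle QTM: QM² = QT² + MT²
10² = 6² + MT²
MT² = 64, MT = 8

8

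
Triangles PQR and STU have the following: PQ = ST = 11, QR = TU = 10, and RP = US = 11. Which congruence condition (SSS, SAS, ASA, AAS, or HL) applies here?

The given information matches SSS: All three pairs of corresponding sides are equal (Side-Side-Side).

SSS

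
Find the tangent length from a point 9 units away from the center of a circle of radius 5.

Let T be the point of tangency. Then CT ⊥ PT (radius ⊥ tangent).
In right triangle CTP: CP² = CT² + PT²
9² = 5² + PT²
PT² = 56, PT = 2*sqrt(14)

2*sqrt(14)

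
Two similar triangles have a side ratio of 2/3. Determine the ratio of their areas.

The ratio of areas of similar triangles equals the square of the side ratio.
Side ratio = 2:3
Area ratio = (2/3)^2 = 4/9 = 4:9

4:9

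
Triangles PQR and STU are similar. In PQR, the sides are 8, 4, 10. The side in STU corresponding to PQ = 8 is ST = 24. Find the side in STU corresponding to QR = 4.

Similar triangles have proportional sides. Setting up the proportion:
ST / PQ = TU / QR
24 / 8 = TU / 4
TU = 4 * 24 / 8 = 12.

12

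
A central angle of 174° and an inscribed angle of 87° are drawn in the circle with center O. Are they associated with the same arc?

By the inscribed angle theorem, if both angles subtend the same arc, the inscribed angle must be half the central angle.
Half of 174° = 87°, which equals the given inscribed angle of 87°.
Therefore, yes, they correspond to the same arc.

Yes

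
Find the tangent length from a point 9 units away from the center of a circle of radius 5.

tangent = √(d² - r²) = √(9² - 5²) = √(81 - 25) = √56 = 2*sqrt(14)

2*sqrt(14)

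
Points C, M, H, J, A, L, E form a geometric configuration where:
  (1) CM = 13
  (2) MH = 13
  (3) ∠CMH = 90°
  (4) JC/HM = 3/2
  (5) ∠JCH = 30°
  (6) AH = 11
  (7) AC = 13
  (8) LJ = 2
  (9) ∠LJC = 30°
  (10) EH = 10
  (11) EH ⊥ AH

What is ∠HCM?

Step 1: By the law of cosines on triangle CMH: CH² = 13² + 13² − 2·13·13·cos(90°) = 338, so CH = 13·√2.
Step 2: By the inverse law of cosines on triangle HCM: cos(∠HCM) = ((13·√2)² + 13² − 13²) / (2·13·√2·13) = 338/478 = 0.7071, so ∠HCM = 45°.

Therefore, the measure of angle ∠HCM = 45°.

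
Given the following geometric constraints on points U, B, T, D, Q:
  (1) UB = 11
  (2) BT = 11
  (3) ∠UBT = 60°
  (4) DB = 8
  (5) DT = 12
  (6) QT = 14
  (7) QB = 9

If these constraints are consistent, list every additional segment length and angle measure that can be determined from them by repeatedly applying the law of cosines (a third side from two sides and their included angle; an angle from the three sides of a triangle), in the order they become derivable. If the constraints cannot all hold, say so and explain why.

The constraints are consistent. Derivable facts, in order:
After 1 step:
- UT = 11
- ∠BDT = 63.06°
- ∠BQT = 51.75°
- ∠BTD = 40.42°
- ∠BTQ = 39.98°
- ∠DBT = 76.53°
- ∠QBT = 88.26°
After 2 steps:
- ∠BTU = 60°
- ∠BUT = 60°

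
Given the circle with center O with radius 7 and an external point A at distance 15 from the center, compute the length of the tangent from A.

Let T be the point of tangency. Then OT ⊥ AT (radius ⊥ tangent).
In right triangle OTA: OA² = OT² + AT²
15² = 7² + AT²
AT² = 176, AT = 4*sqrt(11)

4*sqrt(11)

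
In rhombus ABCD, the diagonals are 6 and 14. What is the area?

The diagonals of a rhombus divide it into four right triangles.
Each triangle has legs 6/ 2 = 3 and 14/2 = 7, so each has area (1/2)*3*7 = 21/2.
Four such triangles give total area = (d1 * d2) / 2 = 42.

42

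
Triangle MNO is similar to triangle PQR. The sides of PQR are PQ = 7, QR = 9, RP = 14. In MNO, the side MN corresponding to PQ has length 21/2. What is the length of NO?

Similar triangles have proportional sides. Setting up the proportion:
MN / PQ = NO / QR
21/2 / 7 = NO / 9
NO = 9 * 21/2 / 7 = 27/2.

27/2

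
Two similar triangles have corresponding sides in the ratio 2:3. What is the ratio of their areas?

Area scales with the square of linear dimensions. If every length is multiplied by 2/3, then the area is multiplied by (2/3)^2 = 4/9.
The area ratio is 4:9.

4:9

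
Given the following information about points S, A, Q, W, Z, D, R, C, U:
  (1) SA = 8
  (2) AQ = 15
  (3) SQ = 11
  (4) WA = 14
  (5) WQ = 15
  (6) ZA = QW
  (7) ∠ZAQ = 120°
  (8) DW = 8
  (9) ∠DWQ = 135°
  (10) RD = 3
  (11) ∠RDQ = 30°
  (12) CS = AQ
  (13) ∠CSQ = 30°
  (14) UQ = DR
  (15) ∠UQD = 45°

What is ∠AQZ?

From the given relations: ZA = QW = 15.
Step 1: By the law of cosines on triangle QAZ: QZ² = 15² + 15² − 2·15·15·cos(120°) = 675, so QZ = 15·√3.
Step 2: By the inverse law of cosines on triangle AQZ: cos(∠AQZ) = (15² + (15·√3)² − 15²) / (2·15·15·√3) = 675/779.42 = 0.866, so ∠AQZ = 30°.

Therefore, the measure of angle ∠AQZ = 30°.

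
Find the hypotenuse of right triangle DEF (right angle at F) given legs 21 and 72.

In a right triangle, the square of the hypotenuse equals the sum of the squares of the two legs.
The legs are 21 and 72, so the hypotenuse = sqrt(441 + 5184) = sqrt(5625) = 75.

75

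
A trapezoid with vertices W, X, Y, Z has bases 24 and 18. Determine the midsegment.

The midsegment of a trapezoid = (base1 + base2) / 2
midsegment = (24 + 18) / 2
midsegment = 42 / 2
midsegment = 21

21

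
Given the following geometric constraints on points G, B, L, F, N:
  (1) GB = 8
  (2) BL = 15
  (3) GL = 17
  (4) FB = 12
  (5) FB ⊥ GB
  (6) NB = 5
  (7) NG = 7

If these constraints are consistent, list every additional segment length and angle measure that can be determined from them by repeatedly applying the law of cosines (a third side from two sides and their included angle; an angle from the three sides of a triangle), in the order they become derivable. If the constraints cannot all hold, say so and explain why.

The constraints are consistent. Derivable facts, in order:
After 1 step:
- GF = 4·√13
- ∠BGL = 61.93°
- ∠BGN = 38.21°
- ∠BLG = 28.07°
- ∠BNG = 81.79°
- ∠GBL = 90°
- ∠GBN = 60°
After 2 steps:
- ∠BFG = 33.69°
- ∠BGF = 56.31°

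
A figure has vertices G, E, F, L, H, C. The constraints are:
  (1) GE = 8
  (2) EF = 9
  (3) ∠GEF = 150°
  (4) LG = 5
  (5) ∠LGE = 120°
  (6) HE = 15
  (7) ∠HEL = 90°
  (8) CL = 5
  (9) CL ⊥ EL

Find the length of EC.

Step 1: By the law of cosines on triangle LGE: LE² = 5² + 8² − 2·5·8·cos(120°) = 129, so LE = √129.
Step 2: By the law of cosines on triangle ELC: EC² = √129² + 5² − 2·√129·5·cos(90°) = 154, so EC = √154.

Therefore, the length of EC = √154.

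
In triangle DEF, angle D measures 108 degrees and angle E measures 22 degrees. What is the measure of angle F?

The interior angles sum to 180°: angle F = 180 - 108 - 22 = 50°.
The triangle is obtuse (angles 108°, 22°, 50°).

50 degrees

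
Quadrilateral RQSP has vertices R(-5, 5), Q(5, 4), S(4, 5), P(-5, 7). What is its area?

Using the Shoelace formula for a quadrilateral (vertices in order):
Area = (1/2)|sum of (x_i * y_(i+1) - x_(i+1) * y_i)|
Terms: (-5*4 - 5*5) = -45, (5*5 - 4*4) = 9, (4*7 - -5*5) = 53, (-5*5 - -5*7) = 10
Sum = 27
Area = (1/2)(27) = 27/2

27/2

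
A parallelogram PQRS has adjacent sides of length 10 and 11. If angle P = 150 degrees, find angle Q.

Opposite sides of a parallelogram are parallel, so consecutive angles form co-interior angles on a transversal.
Co-interior angles sum to 180°, giving angle Q = 180 - 150 = 30 degrees.

30 degrees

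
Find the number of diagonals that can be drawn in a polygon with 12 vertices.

Total line segments between 12 vertices = C(12,2) = 66.
Subtract the 12 sides: 66 - 12 = 54 diagonals.

54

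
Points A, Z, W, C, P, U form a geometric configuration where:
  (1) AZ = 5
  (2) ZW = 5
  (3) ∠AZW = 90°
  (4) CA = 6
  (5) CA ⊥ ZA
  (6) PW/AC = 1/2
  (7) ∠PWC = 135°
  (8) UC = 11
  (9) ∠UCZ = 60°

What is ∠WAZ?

Step 1: By the law of cosines on triangle AZW: AW² = 5² + 5² − 2·5·5·cos(90°) = 50, so AW = 5·√2.
Step 2: By the inverse law of cosines on triangle WAZ: cos(∠WAZ) = ((5·√2)² + 5² − 5²) / (2·5·√2·5) = 50/70.71 = 0.7071, so ∠WAZ = 45°.

Therefore, the measure of angle ∠WAZ = 45°.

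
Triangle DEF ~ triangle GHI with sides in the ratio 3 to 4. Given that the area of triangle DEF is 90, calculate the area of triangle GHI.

Area ratio = (3/4)^2 = 9/16. Area of GHI = 90 * 16/9 = 160.

160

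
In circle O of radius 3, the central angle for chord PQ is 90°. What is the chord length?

Chord length = 2r sin(θ/2)
= 2 × 3 × sin(90°/2)
= 2 × 3 × sin(45°)
= 3*sqrt(2)

3*sqrt(2)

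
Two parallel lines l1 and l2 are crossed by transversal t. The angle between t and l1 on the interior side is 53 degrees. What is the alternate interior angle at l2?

Alternate interior angles are equal: 53 degrees.

53 degrees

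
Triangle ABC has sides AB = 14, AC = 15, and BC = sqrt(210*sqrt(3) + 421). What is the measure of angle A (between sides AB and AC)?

When all three sides of a triangle are known, the law of cosines can be rearranged to find any angle.
cos(C) = (a² + b² - c²) / (2ab) gives cos(A) = -sqrt(3)/2.
Taking the inverse cosine: A = 150°.

150°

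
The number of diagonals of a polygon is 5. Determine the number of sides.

Using d = n(n - 3)/2, we solve 5 = n(n - 3)/2.
So n(n - 3) = 10.
Testing n = 5: 5 * 2 = 10 = 10. Correct.
The polygon has 5 sides.

5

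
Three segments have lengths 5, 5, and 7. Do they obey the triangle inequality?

Yes.
The triangle inequality requires that the sum of any two sides exceeds the third.
Here 5 + 5 = 10 > 7, so the condition is met.

Yes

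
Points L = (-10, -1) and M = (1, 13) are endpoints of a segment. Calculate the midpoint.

The midpoint is the point halfway along the segment.
Move half the horizontal distance: -10 + (1 - -10)/2 = -10 + 11/2 = -9/2
Move half the vertical distance: -1 + (13 - -1)/2 = -1 + 14/2 = 6
Midpoint = (-9/2, 6)

(-9/2, 6)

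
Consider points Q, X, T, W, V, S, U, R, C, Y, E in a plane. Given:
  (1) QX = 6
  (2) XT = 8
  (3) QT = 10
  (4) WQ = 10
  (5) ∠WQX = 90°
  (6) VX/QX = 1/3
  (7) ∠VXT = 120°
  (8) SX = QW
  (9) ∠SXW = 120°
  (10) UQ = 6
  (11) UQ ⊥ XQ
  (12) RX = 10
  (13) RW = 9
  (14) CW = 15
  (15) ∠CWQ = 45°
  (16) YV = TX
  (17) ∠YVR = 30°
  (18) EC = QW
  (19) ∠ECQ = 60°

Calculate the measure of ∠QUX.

Step 1: By the law of cosines on triangle UQX: UX² = 6² + 6² − 2·6·6·cos(90°) = 72, so UX = 6·√2.
Step 2: By the inverse law of cosines on triangle QUX: cos(∠QUX) = (6² + (6·√2)² − 6²) / (2·6·6·√2) = 72/101.82 = 0.7071, so ∠QUX = 45°.

Therefore, the measure of angle ∠QUX = 45°.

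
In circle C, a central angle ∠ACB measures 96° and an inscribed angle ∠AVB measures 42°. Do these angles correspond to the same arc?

By the inscribed angle theorem, the inscribed angle for a central angle of 96° should be 96° / 2 = 48°.
The given inscribed angle is 42°, which does not equal 48°.
Therefore, no, they do not correspond to the same arc.

No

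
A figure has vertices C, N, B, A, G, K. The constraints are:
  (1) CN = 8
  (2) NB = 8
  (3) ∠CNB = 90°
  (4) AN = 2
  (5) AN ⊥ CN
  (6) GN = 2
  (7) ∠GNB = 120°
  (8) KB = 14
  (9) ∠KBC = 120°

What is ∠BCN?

Step 1: By the law of cosines on triangle CNB: CB² = 8² + 8² − 2·8·8·cos(90°) = 128, so CB = 8·√2.
Step 2: By the inverse law of cosines on triangle BCN: cos(∠BCN) = ((8·√2)² + 8² − 8²) / (2·8·√2·8) = 128/181.02 = 0.7071, so ∠BCN = 45°.

Therefore, the measure of angle ∠BCN = 45°.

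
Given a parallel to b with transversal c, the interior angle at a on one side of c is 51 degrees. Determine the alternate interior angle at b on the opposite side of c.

Alternate interior angles lie on opposite sides of the transversal, between the parallel lines.
By the alternate interior angle theorem, they are equal: 51 degrees.

51 degrees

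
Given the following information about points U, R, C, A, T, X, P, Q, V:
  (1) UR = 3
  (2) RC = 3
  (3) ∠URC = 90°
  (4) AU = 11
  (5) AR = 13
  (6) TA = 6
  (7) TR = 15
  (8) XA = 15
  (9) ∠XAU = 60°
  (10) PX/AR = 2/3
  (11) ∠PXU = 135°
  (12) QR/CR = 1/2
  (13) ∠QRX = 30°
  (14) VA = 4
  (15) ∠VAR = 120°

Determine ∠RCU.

Step 1: By the law of cosines on triangle CRU: CU² = 3² + 3² − 2·3·3·cos(90°) = 18, so CU = 3·√2.
Step 2: By the inverse law of cosines on triangle RCU: cos(∠RCU) = (3² + (3·√2)² − 3²) / (2·3·3·√2) = 18/25.46 = 0.7071, so ∠RCU = 45°.

Therefore, the measure of angle ∠RCU = 45°.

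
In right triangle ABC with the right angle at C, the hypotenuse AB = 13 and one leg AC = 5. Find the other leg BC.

BC = sqrt(13^2 - 5^2) = sqrt(144) = 12

12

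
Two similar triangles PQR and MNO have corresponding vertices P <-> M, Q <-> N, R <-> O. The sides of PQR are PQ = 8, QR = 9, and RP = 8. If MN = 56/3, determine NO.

Similar triangles have proportional sides. Setting up the proportion:
MN / PQ = NO / QR
56/3 / 8 = NO / 9
NO = 9 * 56/3 / 8 = 21.

21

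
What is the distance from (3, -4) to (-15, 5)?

d = sqrt((-15 - 3)^2 + (5 - -4)^2)
d = sqrt(-18^2 + 9^2)
d = sqrt(324 + 81)
d = sqrt(405) = 9*sqrt(5)

9*sqrt(5)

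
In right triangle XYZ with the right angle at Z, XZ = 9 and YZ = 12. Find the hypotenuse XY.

In a right triangle, the square of the hypotenuse equals the sum of the squares of the two legs.
The legs are 9 and 12, so the hypotenuse = sqrt(81 + 144) = sqrt(225) = 15.

15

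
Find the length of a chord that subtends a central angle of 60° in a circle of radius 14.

Chord = 2(14) sin(30°) = 14

14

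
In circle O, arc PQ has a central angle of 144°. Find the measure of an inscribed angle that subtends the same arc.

Inscribed angle = 144° / 2 = 72° (inscribed angle theorem).

72°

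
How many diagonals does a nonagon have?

Each of the 9 vertices connects to 6 non-adjacent vertices via diagonals.
Total connections = 9 × 6 = 54, but each diagonal is counted twice.
Number of diagonals = 54 / 2 = 27.

27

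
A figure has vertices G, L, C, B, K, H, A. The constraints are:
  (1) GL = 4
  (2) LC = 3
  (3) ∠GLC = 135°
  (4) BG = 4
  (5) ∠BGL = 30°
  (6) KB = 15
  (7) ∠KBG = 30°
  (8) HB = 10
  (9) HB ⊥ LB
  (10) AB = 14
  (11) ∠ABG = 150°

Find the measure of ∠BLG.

Step 1: By the law of cosines on triangle LGB: LB² = 4² + 4² − 2·4·4·cos(30°) = 4.29, so LB ≈ 2.07.
Step 2: By the inverse law of cosines on triangle BLG: cos(∠BLG) = (2.07² + 4² − 4²) / (2·2.07·4) = 4.29/16.56 = 0.2588, so ∠BLG = 75°.

Therefore, the measure of angle ∠BLG = 75°.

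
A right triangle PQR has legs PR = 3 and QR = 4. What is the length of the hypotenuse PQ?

In a right triangle, the square of the hypotenuse equals the sum of the squares of the two legs.
The legs are 3 and 4, so the hypotenuse = sqrt(9 + 16) = sqrt(25) = 5.

5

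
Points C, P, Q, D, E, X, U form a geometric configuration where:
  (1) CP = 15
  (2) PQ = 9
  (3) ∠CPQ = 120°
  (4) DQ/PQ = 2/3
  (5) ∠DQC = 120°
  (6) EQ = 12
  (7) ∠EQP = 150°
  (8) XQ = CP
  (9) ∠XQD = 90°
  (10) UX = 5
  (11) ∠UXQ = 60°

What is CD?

From the given relations: DQ = 2/3·PQ = 2/3·9 = 6.
Step 1: By the law of cosines on triangle CPQ: CQ² = 15² + 9² − 2·15·9·cos(120°) = 441, so CQ = 21.
Step 2: By the law of cosines on triangle CQD: CD² = 21² + 6² − 2·21·6·cos(120°) = 603, so CD = 3·√67.

Therefore, the length of CD = 3·√67.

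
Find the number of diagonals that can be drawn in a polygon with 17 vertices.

Total line segments between 17 vertices = C(17,2) = 136.
Subtract the 17 sides: 136 - 17 = 119 diagonals.

119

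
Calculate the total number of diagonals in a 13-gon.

The number of diagonals in an n-gon is n(n - 3)/2.
For n = 13: 13(13 - 3)/2 = 13 × 10 / 2 = 65.

65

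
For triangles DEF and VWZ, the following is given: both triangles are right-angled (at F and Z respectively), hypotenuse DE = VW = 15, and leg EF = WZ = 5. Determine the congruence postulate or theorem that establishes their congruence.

Consider the given information: both triangles are right-angled (at F and Z respectively), hypotenuse DE = VW = 15, and leg EF = WZ = 5
This is not SSS or SAS: SSS requires all three pairs of sides, but we don't have that. SAS requires two sides and the included angle between them.
The correct criterion is HL. The hypotenuse and one leg of two right triangles are equal (Hypotenuse-Leg).

HL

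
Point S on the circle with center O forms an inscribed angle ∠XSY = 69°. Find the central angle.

By the inscribed angle theorem, the central angle is twice the inscribed angle.
Central angle = 2 × 69° = 138°

138°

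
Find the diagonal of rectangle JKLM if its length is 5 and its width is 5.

Using the Pythagorean theorem:
d² = 5² + 5² = 25 + 25 = 50
d = sqrt(50) = 5*sqrt(2)

5*sqrt(2)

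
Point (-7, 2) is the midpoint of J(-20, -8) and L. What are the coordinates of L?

Using the midpoint formula: M = ((x1 + x2)/2, (y1 + y2)/2)
We know M = (-7, 2) and J = (-20, -8)
For x: -7 = (-20 + x2)/2, so x2 = 2*-7 - -20 = 6
For y: 2 = (-8 + y2)/2, so y2 = 2*2 - -8 = 12
L = (6, 12)

(6, 12)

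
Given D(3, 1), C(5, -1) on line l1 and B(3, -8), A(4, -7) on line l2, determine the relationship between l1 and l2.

Slope of line 1: m1 = (-1 - 1)/(5 - 3) = -2/2 = -1
Slope of line 2: m2 = (-7 - -8)/(4 - 3) = 1/1 = 1
Two lines are perpendicular when the product of their slopes is -1 (negative reciprocals).
m1 * m2 = (-1) * (1) = -1, confirming perpendicularity.

Perpendicular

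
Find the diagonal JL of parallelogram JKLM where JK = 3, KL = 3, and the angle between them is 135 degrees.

Law of cosines: d^2 = 3^2 + 3^2 - 2(3)(3)cos(135°) = 9*sqrt(2) + 18, so d = 3*sqrt(sqrt(2) + 2).

3*sqrt(sqrt(2) + 2)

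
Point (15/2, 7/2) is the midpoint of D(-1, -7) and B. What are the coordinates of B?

Using the midpoint formula: M = ((x1 + x2)/2, (y1 + y2)/2)
We know M = (15/2, 7/2) and D = (-1, -7)
For x: 15/2 = (-1 + x2)/2, so x2 = 2*15/2 - -1 = 16
For y: 7/2 = (-7 + y2)/2, so y2 = 2*7/2 - -7 = 14
B = (16, 14)

(16, 14)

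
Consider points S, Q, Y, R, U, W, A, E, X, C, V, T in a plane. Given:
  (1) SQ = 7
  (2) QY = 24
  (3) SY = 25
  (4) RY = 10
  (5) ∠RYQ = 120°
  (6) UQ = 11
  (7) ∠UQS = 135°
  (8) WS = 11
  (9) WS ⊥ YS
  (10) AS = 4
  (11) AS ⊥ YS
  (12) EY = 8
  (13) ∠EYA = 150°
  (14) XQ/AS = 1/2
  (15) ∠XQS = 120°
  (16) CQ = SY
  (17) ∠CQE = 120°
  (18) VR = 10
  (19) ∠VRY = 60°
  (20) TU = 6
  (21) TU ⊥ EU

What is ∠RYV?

Step 1: By the law of cosines on triangle YRV: YV² = 10² + 10² − 2·10·10·cos(60°) = 100, so YV = 10.
Step 2: By the inverse law of cosines on triangle RYV: cos(∠RYV) = (10² + 10² − 10²) / (2·10·10) = 100/200 = 0.5, so ∠RYV = 60°.

Therefore, the measure of angle ∠RYV = 60°.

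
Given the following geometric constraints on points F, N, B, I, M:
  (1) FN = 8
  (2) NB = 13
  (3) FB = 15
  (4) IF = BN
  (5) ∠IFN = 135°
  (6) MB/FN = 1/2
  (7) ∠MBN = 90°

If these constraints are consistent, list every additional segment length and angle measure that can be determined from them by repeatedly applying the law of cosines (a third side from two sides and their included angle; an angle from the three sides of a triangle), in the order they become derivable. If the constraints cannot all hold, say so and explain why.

The constraints are consistent. Derivable facts, in order:
After 1 step:
- NI ≈ 19.5
- NM = √185
- ∠BFN = 60°
- ∠BNF = 87.8°
- ∠FBN = 32.2°
After 2 steps:
- ∠BMN = 72.9°
- ∠BNM = 17.1°
- ∠FIN = 16.87°
- ∠FNI = 28.13°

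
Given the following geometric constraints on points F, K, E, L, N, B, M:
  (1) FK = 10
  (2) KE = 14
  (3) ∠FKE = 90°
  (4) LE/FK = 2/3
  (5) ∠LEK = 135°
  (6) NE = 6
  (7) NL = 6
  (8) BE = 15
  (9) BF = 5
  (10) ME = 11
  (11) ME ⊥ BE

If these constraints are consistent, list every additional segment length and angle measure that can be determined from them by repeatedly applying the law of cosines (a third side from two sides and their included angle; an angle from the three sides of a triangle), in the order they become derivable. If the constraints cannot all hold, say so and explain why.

The constraints are consistent. Derivable facts, in order:
After 1 step:
- BM ≈ 18.6
- FE = 2·√74
- KL ≈ 19.3
- ∠ELN = 56.25°
- ∠ENL = 67.5°
- ∠LEN = 56.25°
After 2 steps:
- ∠BEF = 16.06°
- ∠BFE = 56.08°
- ∠BME = 53.75°
- ∠EBF = 107.86°
- ∠EBM = 36.25°
- ∠EFK = 54.46°
- ∠EKL = 14.14°
- ∠ELK = 30.86°
- ∠FEK = 35.54°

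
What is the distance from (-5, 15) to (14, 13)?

The horizontal distance is |14 - -5| = 19 and the vertical distance is |13 - 15| = 2.
By the Pythagorean theorem, d = sqrt(19^2 + 2^2) = sqrt(365).

sqrt(365)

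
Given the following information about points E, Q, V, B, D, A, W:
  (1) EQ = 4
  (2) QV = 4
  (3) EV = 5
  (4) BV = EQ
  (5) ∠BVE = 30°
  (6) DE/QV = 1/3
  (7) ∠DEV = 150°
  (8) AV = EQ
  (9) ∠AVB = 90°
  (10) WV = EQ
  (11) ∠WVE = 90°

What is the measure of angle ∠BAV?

From the given relations: AV = EQ = 4; BV = EQ = 4.
Step 1: By the law of cosines on triangle AVB: AB² = 4² + 4² − 2·4·4·cos(90°) = 32, so AB = 4·√2.
Step 2: By the inverse law of cosines on triangle BAV: cos(∠BAV) = ((4·√2)² + 4² − 4²) / (2·4·√2·4) = 32/45.25 = 0.7071, so ∠BAV = 45°.

Therefore, the measure of angle ∠BAV = 45°.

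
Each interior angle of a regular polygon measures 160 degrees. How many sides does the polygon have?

The exterior angle is the supplement of the interior angle: 180 - 160 = 20 degrees.
Since the exterior angles of any convex polygon sum to 360 degrees, the number of sides is 360 / 20 = 18.

18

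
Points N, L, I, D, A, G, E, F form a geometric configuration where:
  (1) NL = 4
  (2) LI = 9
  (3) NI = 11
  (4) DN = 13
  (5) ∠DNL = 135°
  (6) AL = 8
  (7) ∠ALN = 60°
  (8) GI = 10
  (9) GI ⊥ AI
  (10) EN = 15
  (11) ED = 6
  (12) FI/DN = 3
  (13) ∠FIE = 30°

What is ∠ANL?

Step 1: By the law of cosines on triangle NLA: NA² = 4² + 8² − 2·4·8·cos(60°) = 48, so NA = 4·√3.
Step 2: By the inverse law of cosines on triangle ANL: cos(∠ANL) = ((4·√3)² + 4² − 8²) / (2·4·√3·4) = 0/55.43 = 0, so ∠ANL = 90°.

Therefore, the measure of angle ∠ANL = 90°.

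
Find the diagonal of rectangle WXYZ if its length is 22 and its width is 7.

Using the Pythagorean theorem:
d² = 22² + 7² = 484 + 49 = 533
d = sqrt(533)

sqrt(533)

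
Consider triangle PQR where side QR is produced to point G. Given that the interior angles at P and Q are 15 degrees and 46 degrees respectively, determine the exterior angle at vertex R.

By the exterior angle theorem, an exterior angle of a triangle equals the sum of the two remote interior angles.
Exterior angle = angle P + angle Q
Exterior angle = 15 + 46 = 61 degrees

61 degrees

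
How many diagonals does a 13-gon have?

The number of diagonals in an n-gon is n(n - 3)/2.
For n = 13: 13(13 - 3)/2 = 13 × 10 / 2 = 65.

65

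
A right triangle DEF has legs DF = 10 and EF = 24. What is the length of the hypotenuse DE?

In a right triangle, the square of the hypotenuse equals the sum of the squares of the two legs.
The legs are 10 and 24, so the hypotenuse = sqrt(100 + 576) = sqrt(676) = 26.

26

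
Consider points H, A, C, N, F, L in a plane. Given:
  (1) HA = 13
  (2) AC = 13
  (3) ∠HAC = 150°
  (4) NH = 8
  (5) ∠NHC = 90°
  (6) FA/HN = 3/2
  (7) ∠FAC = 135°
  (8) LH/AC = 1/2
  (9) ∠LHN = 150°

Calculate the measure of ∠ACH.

Step 1: By the law of cosines on triangle CAH: CH² = 13² + 13² − 2·13·13·cos(150°) = 630.72, so CH ≈ 25.11.
Step 2: By the inverse law of cosines on triangle ACH: cos(∠ACH) = (13² + 25.11² − 13²) / (2·13·25.11) = 630.72/652.97 = 0.9659, so ∠ACH = 15°.

Therefore, the measure of angle ∠ACH = 15°.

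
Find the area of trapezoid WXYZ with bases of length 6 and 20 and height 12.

Area = (6 + 20) * 12 / 2 = 312 / 2 = 156

156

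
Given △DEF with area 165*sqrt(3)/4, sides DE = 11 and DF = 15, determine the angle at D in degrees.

sin(C) = 2 * 165*sqrt(3)/4 / (11 * 15) = sqrt(3)/2, so C = arcsin(sqrt(3)/2) = 60°.
Since sin(180° - C) = sin(C), the obtuse angle 120° gives the same area, so C = 60° or C = 120°.

60° or 120°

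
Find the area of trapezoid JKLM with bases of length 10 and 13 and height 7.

Area of a trapezoid = (base1 + base2) * height / 2
Area = (10 + 13) * 7 / 2
Area = 23 * 7 / 2
Area = 161 / 2
Area = 161/2

161/2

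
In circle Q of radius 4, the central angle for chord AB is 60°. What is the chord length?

Drop a perpendicular from the center to the chord, bisecting both the chord and the central angle.
Each half-chord = r sin(θ/2) = 4 sin(30°).
The full chord = 2 × 4 × sin(30°) = 4.

4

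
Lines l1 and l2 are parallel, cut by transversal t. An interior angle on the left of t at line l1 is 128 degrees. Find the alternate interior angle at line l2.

Alternate interior angles are equal: 128 degrees.

128 degrees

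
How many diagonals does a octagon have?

Each of the 8 vertices connects to 5 non-adjacent vertices via diagonals.
Total connections = 8 × 5 = 40, but each diagonal is counted twice.
Number of diagonals = 40 / 2 = 20.

20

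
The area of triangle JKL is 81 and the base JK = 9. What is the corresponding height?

height = 2 * 81 / 9 = 18

18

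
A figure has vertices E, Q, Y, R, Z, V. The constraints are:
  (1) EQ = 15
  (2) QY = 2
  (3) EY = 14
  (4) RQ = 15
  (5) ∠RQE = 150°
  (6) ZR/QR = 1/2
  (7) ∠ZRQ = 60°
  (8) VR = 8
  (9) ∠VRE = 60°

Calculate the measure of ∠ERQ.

Step 1: By the law of cosines on triangle RQE: RE² = 15² + 15² − 2·15·15·cos(150°) = 839.71, so RE ≈ 28.98.
Step 2: By the inverse law of cosines on triangle ERQ: cos(∠ERQ) = (28.98² + 15² − 15²) / (2·28.98·15) = 839.71/869.33 = 0.9659, so ∠ERQ = 15°.

Therefore, the measure of angle ∠ERQ = 15°.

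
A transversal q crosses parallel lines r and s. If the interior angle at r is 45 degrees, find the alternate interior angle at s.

Alternate interior angles are equal: 45 degrees.

45 degrees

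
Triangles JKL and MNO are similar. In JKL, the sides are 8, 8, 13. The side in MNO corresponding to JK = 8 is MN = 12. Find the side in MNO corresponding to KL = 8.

Similar triangles have proportional sides. Setting up the proportion:
MN / JK = NO / KL
12 / 8 = NO / 8
NO = 8 * 12 / 8 = 12.

12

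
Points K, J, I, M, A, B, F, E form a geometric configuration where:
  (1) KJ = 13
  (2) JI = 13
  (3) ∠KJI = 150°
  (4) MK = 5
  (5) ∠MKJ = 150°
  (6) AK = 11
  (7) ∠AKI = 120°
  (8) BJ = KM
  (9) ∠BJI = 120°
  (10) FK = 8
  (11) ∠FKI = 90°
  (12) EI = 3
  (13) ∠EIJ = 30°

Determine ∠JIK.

Step 1: By the law of cosines on triangle IJK: IK² = 13² + 13² − 2·13·13·cos(150°) = 630.72, so IK ≈ 25.11.
Step 2: By the inverse law of cosines on triangle JIK: cos(∠JIK) = (13² + 25.11² − 13²) / (2·13·25.11) = 630.72/652.97 = 0.9659, so ∠JIK = 15°.

Therefore, the measure of angle ∠JIK = 15°.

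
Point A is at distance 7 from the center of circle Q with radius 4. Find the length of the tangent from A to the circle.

tangent = √(d² - r²) = √(7² - 4²) = √(49 - 16) = √33 = sqrt(33)

sqrt(33)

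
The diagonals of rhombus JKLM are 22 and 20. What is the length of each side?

The diagonals of a rhombus bisect each other at right angles.
Half-diagonals: 22/2 = 11 and 20/2 = 10
side = sqrt(11^2 + 10^2)
side = sqrt(121 + 100)
side = sqrt(221)

sqrt(221)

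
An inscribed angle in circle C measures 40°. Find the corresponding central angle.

Central angle = 2 × 40° = 80° (inscribed angle theorem).

80°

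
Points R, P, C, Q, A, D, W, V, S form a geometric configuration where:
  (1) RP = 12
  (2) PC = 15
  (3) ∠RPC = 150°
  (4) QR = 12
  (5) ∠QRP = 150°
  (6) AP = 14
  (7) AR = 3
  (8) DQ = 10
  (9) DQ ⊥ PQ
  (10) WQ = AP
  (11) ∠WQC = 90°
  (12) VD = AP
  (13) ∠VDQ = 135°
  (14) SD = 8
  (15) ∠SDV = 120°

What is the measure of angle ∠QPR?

Step 1: By the law of cosines on triangle PRQ: PQ² = 12² + 12² − 2·12·12·cos(150°) = 537.42, so PQ ≈ 23.18.
Step 2: By the inverse law of cosines on triangle QPR: cos(∠QPR) = (23.18² + 12² − 12²) / (2·23.18·12) = 537.42/556.37 = 0.9659, so ∠QPR = 15°.

Therefore, the measure of angle ∠QPR = 15°.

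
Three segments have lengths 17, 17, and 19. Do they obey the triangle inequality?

Yes.
The triangle inequality requires that the sum of any two sides exceeds the third.
Here 17 + 17 = 34 > 19, so the condition is met.

Yes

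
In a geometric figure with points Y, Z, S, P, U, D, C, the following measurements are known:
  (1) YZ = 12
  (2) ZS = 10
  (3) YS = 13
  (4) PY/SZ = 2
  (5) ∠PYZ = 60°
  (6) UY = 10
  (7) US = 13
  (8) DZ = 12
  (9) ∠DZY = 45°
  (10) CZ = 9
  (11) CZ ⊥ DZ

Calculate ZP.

From the given relations: PY = 2·SZ = 2·10 = 20.
Step 1: By the law of cosines on triangle ZYP: ZP² = 12² + 20² − 2·12·20·cos(60°) = 304, so ZP = 4·√19.

Therefore, the length of ZP = 4·√19.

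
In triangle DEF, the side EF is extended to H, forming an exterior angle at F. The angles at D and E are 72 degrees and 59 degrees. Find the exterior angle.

The interior angle at F is 180 - 72 - 59 = 49 degrees.
The exterior angle and interior angle at F are supplementary:
Exterior angle = 180 - 49 = 131 degrees.

131 degrees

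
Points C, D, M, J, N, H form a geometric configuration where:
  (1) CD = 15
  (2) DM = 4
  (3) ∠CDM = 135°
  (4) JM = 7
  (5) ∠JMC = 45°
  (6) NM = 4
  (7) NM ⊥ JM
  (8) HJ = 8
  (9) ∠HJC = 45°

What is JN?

Step 1: By the law of cosines on triangle JMN: JN² = 7² + 4² − 2·7·4·cos(90°) = 65, so JN = √65.

Therefore, the length of JN = √65.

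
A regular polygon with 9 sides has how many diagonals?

Each of the 9 vertices connects to 6 non-adjacent vertices via diagonals.
Total connections = 9 × 6 = 54, but each diagonal is counted twice.
Number of diagonals = 54 / 2 = 27.

27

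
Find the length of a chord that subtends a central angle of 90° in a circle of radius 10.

Chord length = 2r sin(θ/2)
= 2 × 10 × sin(90°/2)
= 2 × 10 × sin(45°)
= 10*sqrt(2)

10*sqrt(2)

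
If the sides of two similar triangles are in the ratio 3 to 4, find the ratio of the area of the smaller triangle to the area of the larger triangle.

Area scales with the square of linear dimensions. If every length is multiplied by 3/4, then the area is multiplied by (3/4)^2 = 9/16.
The area ratio is 9:16.

9:16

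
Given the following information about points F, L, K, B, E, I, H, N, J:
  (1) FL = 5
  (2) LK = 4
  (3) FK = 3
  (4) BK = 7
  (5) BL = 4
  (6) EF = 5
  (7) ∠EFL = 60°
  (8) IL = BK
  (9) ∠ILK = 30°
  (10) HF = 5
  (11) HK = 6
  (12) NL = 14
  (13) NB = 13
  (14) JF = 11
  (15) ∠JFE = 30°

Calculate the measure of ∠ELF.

Step 1: By the law of cosines on triangle LFE: LE² = 5² + 5² − 2·5·5·cos(60°) = 25, so LE = 5.
Step 2: By the inverse law of cosines on triangle ELF: cos(∠ELF) = (5² + 5² − 5²) / (2·5·5) = 25/50 = 0.5, so ∠ELF = 60°.

Therefore, the measure of angle ∠ELF = 60°.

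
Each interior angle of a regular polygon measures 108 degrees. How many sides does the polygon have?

Each interior angle of a regular n-gon is (n - 2) * 180 / n.
Setting this equal to 108:
(n - 2) * 180 / n = 108
Each exterior angle = 180 - 108 = 72 degrees.
Since exterior angles sum to 360: n = 360 / 72 = 5.

5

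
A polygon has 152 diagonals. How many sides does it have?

Using d = n(n - 3)/2, we solve 152 = n(n - 3)/2.
So n(n - 3) = 304.
Testing n = 19: 19 * 16 = 304 = 304. Correct.
The polygon has 19 sides.

19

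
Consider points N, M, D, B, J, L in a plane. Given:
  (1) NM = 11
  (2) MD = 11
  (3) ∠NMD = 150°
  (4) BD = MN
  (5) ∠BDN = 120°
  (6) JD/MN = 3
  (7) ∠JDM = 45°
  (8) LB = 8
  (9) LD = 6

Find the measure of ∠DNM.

Step 1: By the law of cosines on triangle NMD: ND² = 11² + 11² − 2·11·11·cos(150°) = 451.58, so ND ≈ 21.25.
Step 2: By the inverse law of cosines on triangle DNM: cos(∠DNM) = (21.25² + 11² − 11²) / (2·21.25·11) = 451.58/467.51 = 0.9659, so ∠DNM = 15°.

Therefore, the measure of angle ∠DNM = 15°.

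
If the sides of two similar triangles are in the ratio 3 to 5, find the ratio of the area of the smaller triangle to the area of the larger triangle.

Area scales with the square of linear dimensions. If every length is multiplied by 3/5, then the area is multiplied by (3/5)^2 = 9/25.
The area ratio is 9:25.

9:25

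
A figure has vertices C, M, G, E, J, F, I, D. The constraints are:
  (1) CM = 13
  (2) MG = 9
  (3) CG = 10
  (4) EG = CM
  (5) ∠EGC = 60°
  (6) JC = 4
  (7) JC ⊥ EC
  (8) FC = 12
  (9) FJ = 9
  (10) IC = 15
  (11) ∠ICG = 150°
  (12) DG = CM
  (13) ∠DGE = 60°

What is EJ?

From the given relations: EG = CM = 13.
Step 1: By the law of cosines on triangle EGC: EC² = 13² + 10² − 2·13·10·cos(60°) = 139, so EC = √139.
Step 2: By the law of cosines on triangle ECJ: EJ² = √139² + 4² − 2·√139·4·cos(90°) = 155, so EJ = √155.

Therefore, the length of EJ = √155.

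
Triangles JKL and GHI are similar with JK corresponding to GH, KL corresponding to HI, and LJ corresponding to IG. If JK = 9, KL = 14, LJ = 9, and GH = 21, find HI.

k = 21/9 = 7/3. HI = 7/3 * 14 = 98/3.

98/3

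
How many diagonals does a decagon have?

Each of the 10 vertices connects to 7 non-adjacent vertices via diagonals.
Total connections = 10 × 7 = 70, but each diagonal is counted twice.
Number of diagonals = 70 / 2 = 35.

35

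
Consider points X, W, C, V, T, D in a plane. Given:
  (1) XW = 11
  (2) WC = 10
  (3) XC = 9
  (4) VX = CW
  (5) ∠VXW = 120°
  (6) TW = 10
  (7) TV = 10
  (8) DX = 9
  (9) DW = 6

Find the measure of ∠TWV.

From the given relations: VX = CW = 10.
Step 1: By the law of cosines on triangle WXV: WV² = 11² + 10² − 2·11·10·cos(120°) = 331, so WV ≈ 18.19.
Step 2: By the inverse law of cosines on triangle TWV: cos(∠TWV) = (10² + 18.19² − 10²) / (2·10·18.19) = 331/363.87 = 0.9097, so ∠TWV = 24.54°.

Therefore, the measure of angle ∠TWV = 24.54°.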